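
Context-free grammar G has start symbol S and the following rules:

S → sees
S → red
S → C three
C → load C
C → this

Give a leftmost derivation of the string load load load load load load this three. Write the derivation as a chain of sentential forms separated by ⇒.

S ⇒ C three ⇒ load C three ⇒ load load C three ⇒ load load load C three ⇒ load load load load C three ⇒ load load load load load C three ⇒ load load load load load load C three ⇒ load load load load load load this three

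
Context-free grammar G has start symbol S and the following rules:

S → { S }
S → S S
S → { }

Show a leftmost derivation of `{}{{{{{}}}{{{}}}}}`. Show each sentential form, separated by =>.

S => SS   [S → S S]
SS => {}S   [S → { }]
{}S => {}{S}   [S → { S }]
{}{S} => {}{{S}}   [S → { S }]
{}{{S}} => {}{{SS}}   [S → S S]
{}{{SS}} => {}{{{S}S}}   [S → { S }]
{}{{{S}S}} => {}{{{{S}}S}}   [S → { S }]
{}{{{{S}}S}} => {}{{{{{}}}S}}   [S → { }]
{}{{{{{}}}S}} => {}{{{{{}}}{S}}}   [S → { S }]
{}{{{{{}}}{S}}} => {}{{{{{}}}{{S}}}}   [S → { S }]
{}{{{{{}}}{{S}}}} => {}{{{{{}}}{{{}}}}}   [S → { }]

S=>SS=>{}S=>{}{S}=>{}{{S}}=>{}{{SS}}=>{}{{{S}S}}=>{}{{{{S}}S}}=>{}{{{{{}}}S}}=>{}{{{{{}}}{S}}}=>{}{{{{{}}}{{S}}}}=>{}{{{{{}}}{{{}}}}}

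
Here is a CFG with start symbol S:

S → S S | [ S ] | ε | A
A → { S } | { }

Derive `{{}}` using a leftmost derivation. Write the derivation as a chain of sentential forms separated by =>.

S => A   [S → A]
A => {S}   [A → { S }]
{S} => {SS}   [S → S S]
{SS} => {AS}   [S → A]
{AS} => {{}S}   [A → { }]
{{}S} => {{}}   [S → ε]

S=>A=>{S}=>{SS}=>{AS}=>{{}S}=>{{}}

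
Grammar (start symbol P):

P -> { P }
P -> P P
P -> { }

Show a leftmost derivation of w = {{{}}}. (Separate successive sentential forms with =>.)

P=>{P}=>{{P}}=>{{{}}}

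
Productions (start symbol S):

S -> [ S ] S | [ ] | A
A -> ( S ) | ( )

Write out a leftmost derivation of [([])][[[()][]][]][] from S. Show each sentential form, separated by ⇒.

S ⇒ [S]S ⇒ [A]S ⇒ [(S)]S ⇒ [([])]S ⇒ [([])][S]S ⇒ [([])][[S]S]S ⇒ [([])][[[S]S]S]S ⇒ [([])][[[A]S]S]S ⇒ [([])][[[()]S]S]S ⇒ [([])][[[()][]]S]S ⇒ [([])][[[()][]][]]S ⇒ [([])][[[()][]][]][]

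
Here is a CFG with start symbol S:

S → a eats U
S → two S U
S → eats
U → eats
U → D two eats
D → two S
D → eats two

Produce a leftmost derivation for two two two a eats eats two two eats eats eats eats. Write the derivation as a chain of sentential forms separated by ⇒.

S ⇒ two S U ⇒ two two S U U ⇒ two two two S U U U ⇒ two two two a eats U U U U ⇒ two two two a eats D two eats U U U ⇒ two two two a eats eats two two eats U U U ⇒ two two two a eats eats two two eats eats U U ⇒ two two two a eats eats two two eats eats eats U ⇒ two two two a eats eats two two eats eats eats eats

S ⇒ two S U   [S → two S U]
two S U ⇒ two two S U U   [S → two S U]
two two S U U ⇒ two two two S U U U   [S → two S U]
two two two S U U U ⇒ two two two a eats U U U U   [S → a eats U]
two two two a eats U U U U ⇒ two two two a eats D two eats U U U   [U → D two eats]
two two two a eats D two eats U U U ⇒ two two two a eats eats two two eats U U U   [D → eats two]
two two two a eats eats two two eats U U U ⇒ two two two a eats eats two two eats eats U U   [U → eats]
two two two a eats eats two two eats eats U U ⇒ two two two a eats eats two two eats eats eats U   [U → eats]
two two two a eats eats two two eats eats eats U ⇒ two two two a eats eats two two eats eats eats eats   [U → eats]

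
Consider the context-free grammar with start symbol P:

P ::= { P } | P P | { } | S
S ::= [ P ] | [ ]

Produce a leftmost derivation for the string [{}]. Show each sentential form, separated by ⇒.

P ⇒ S   [P ::= S]
S ⇒ [P]   [S ::= [ P ]]
[P] ⇒ [{}]   [P ::= { }]

P ⇒ S ⇒ [P] ⇒ [{}]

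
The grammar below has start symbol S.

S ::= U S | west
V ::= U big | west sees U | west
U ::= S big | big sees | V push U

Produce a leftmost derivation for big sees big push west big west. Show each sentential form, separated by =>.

S => U S => V push U S => U big push U S => big sees big push U S => big sees big push S big S => big sees big push west big S => big sees big push west big west

S => U S   [S ::= U S]
U S => V push U S   [U ::= V push U]
V push U S => U big push U S   [V ::= U big]
U big push U S => big sees big push U S   [U ::= big sees]
big sees big push U S => big sees big push S big S   [U ::= S big]
big sees big push S big S => big sees big push west big S   [S ::= west]
big sees big push west big S => big sees big push west big west   [S ::= west]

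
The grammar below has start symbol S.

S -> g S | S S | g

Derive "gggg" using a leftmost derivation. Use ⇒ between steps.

S ⇒ gS   [S -> g S]
gS ⇒ gSS   [S -> S S]
gSS ⇒ gSSS   [S -> S S]
gSSS ⇒ ggSS   [S -> g]
ggSS ⇒ gggS   [S -> g]
gggS ⇒ gggg   [S -> g]

S ⇒ gS ⇒ gSS ⇒ gSSS ⇒ ggSS ⇒ gggS ⇒ gggg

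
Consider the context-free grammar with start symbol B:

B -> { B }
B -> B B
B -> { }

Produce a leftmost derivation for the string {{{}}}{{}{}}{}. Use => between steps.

B=>BB=>{B}B=>{{B}}B=>{{{}}}B=>{{{}}}BB=>{{{}}}{B}B=>{{{}}}{BB}B=>{{{}}}{{}B}B=>{{{}}}{{}{}}B=>{{{}}}{{}{}}{}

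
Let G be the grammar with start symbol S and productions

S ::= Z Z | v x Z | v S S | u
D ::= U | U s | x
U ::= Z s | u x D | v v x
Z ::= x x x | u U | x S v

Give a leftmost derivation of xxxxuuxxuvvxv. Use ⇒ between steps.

S ⇒ ZZ ⇒ xxxZ ⇒ xxxxSv ⇒ xxxxZZv ⇒ xxxxuUZv ⇒ xxxxuuxDZv ⇒ xxxxuuxxZv ⇒ xxxxuuxxuUv ⇒ xxxxuuxxuvvxv

S ⇒ ZZ   [S ::= Z Z]
ZZ ⇒ xxxZ   [Z ::= x x x]
xxxZ ⇒ xxxxSv   [Z ::= x S v]
xxxxSv ⇒ xxxxZZv   [S ::= Z Z]
xxxxZZv ⇒ xxxxuUZv   [Z ::= u U]
xxxxuUZv ⇒ xxxxuuxDZv   [U ::= u x D]
xxxxuuxDZv ⇒ xxxxuuxxZv   [D ::= x]
xxxxuuxxZv ⇒ xxxxuuxxuUv   [Z ::= u U]
xxxxuuxxuUv ⇒ xxxxuuxxuvvxv   [U ::= v v x]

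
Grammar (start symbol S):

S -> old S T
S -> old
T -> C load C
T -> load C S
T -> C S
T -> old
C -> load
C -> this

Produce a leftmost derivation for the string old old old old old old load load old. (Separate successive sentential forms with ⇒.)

S ⇒ old S T ⇒ old old S T T ⇒ old old old S T T T ⇒ old old old old T T T ⇒ old old old old old T T ⇒ old old old old old old T ⇒ old old old old old old load C S ⇒ old old old old old old load load S ⇒ old old old old old old load load old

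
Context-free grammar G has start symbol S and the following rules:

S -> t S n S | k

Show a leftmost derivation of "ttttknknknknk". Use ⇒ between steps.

S ⇒ tSnS   [S -> t S n S]
tSnS ⇒ ttSnSnS   [S -> t S n S]
ttSnSnS ⇒ tttSnSnSnS   [S -> t S n S]
tttSnSnSnS ⇒ ttttSnSnSnSnS   [S -> t S n S]
ttttSnSnSnSnS ⇒ ttttknSnSnSnS   [S -> k]
ttttknSnSnSnS ⇒ ttttknknSnSnS   [S -> k]
ttttknknSnSnS ⇒ ttttknknknSnS   [S -> k]
ttttknknknSnS ⇒ ttttknknknknS   [S -> k]
ttttknknknknS ⇒ ttttknknknknk   [S -> k]

S⇒tSnS⇒ttSnSnS⇒tttSnSnSnS⇒ttttSnSnSnSnS⇒ttttknSnSnSnS⇒ttttknknSnSnS⇒ttttknknknSnS⇒ttttknknknknS⇒ttttknknknknk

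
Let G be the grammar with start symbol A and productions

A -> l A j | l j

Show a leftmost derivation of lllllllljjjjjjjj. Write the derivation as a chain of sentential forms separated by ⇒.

A⇒lAj⇒llAjj⇒lllAjjj⇒llllAjjjj⇒lllllAjjjjj⇒llllllAjjjjjj⇒lllllllAjjjjjjj⇒lllllllljjjjjjjj

A ⇒ lAj   [A -> l A j]
lAj ⇒ llAjj   [A -> l A j]
llAjj ⇒ lllAjjj   [A -> l A j]
lllAjjj ⇒ llllAjjjj   [A -> l A j]
llllAjjjj ⇒ lllllAjjjjj   [A -> l A j]
lllllAjjjjj ⇒ llllllAjjjjjj   [A -> l A j]
llllllAjjjjjj ⇒ lllllllAjjjjjjj   [A -> l A j]
lllllllAjjjjjjj ⇒ lllllllljjjjjjjj   [A -> l j]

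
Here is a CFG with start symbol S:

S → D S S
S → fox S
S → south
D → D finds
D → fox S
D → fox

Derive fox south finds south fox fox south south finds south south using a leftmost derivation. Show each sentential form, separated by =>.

S => D S S => D finds S S => fox S finds S S => fox south finds S S => fox south finds south S => fox south finds south D S S => fox south finds south D finds S S => fox south finds south fox S finds S S => fox south finds south fox D S S finds S S => fox south finds south fox fox S S finds S S => fox south finds south fox fox south S finds S S => fox south finds south fox fox south south finds S S => fox south finds south fox fox south south finds south S => fox south finds south fox fox south south finds south south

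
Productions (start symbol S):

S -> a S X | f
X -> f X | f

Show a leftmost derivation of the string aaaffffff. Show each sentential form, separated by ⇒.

S ⇒ aSX ⇒ aaSXX ⇒ aaaSXXX ⇒ aaafXXX ⇒ aaaffXXX ⇒ aaafffXX ⇒ aaaffffX ⇒ aaafffffX ⇒ aaaffffff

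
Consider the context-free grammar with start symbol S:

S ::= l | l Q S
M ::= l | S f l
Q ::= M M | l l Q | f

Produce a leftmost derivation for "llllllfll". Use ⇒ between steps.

S⇒lQS⇒lMMS⇒llMS⇒lllS⇒llllQS⇒llllMMS⇒lllllMS⇒lllllSflS⇒llllllflS⇒llllllfll

S ⇒ lQS   [S ::= l Q S]
lQS ⇒ lMMS   [Q ::= M M]
lMMS ⇒ llMS   [M ::= l]
llMS ⇒ lllS   [M ::= l]
lllS ⇒ llllQS   [S ::= l Q S]
llllQS ⇒ llllMMS   [Q ::= M M]
llllMMS ⇒ lllllMS   [M ::= l]
lllllMS ⇒ lllllSflS   [M ::= S f l]
lllllSflS ⇒ llllllflS   [S ::= l]
llllllflS ⇒ llllllfll   [S ::= l]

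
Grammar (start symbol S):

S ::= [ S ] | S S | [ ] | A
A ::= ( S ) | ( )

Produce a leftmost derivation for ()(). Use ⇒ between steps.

S ⇒ SS ⇒ AS ⇒ ()S ⇒ ()A ⇒ ()()

S ⇒ SS   [S ::= S S]
SS ⇒ AS   [S ::= A]
AS ⇒ ()S   [A ::= ( )]
()S ⇒ ()A   [S ::= A]
()A ⇒ ()()   [A ::= ( )]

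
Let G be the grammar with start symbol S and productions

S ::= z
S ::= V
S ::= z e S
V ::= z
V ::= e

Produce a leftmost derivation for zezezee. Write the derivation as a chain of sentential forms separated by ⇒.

S ⇒ zeS ⇒ zezeS ⇒ zezezeS ⇒ zezezeV ⇒ zezezee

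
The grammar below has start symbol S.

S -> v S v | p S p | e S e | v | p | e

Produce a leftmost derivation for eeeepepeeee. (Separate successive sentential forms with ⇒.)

S⇒eSe⇒eeSee⇒eeeSeee⇒eeeeSeeee⇒eeeepSpeeee⇒eeeepepeeee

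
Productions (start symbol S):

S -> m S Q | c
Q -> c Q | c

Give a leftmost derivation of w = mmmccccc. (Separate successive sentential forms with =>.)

S => mSQ => mmSQQ => mmmSQQQ => mmmcQQQ => mmmccQQQ => mmmcccQQ => mmmccccQ => mmmccccc

S => mSQ   [S -> m S Q]
mSQ => mmSQQ   [S -> m S Q]
mmSQQ => mmmSQQQ   [S -> m S Q]
mmmSQQQ => mmmcQQQ   [S -> c]
mmmcQQQ => mmmccQQQ   [Q -> c Q]
mmmccQQQ => mmmcccQQ   [Q -> c]
mmmcccQQ => mmmccccQ   [Q -> c]
mmmccccQ => mmmccccc   [Q -> c]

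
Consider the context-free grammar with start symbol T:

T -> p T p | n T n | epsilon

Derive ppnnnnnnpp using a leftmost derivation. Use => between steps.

T=>pTp=>ppTpp=>ppnTnpp=>ppnnTnnpp=>ppnnnTnnnpp=>ppnnnnnnpp

T => pTp   [T -> p T p]
pTp => ppTpp   [T -> p T p]
ppTpp => ppnTnpp   [T -> n T n]
ppnTnpp => ppnnTnnpp   [T -> n T n]
ppnnTnnpp => ppnnnTnnnpp   [T -> n T n]
ppnnnTnnnpp => ppnnnnnnpp   [T -> epsilon]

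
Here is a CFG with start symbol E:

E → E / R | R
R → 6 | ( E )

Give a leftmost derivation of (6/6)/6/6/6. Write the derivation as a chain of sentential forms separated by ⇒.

E ⇒ E/R ⇒ E/R/R ⇒ E/R/R/R ⇒ R/R/R/R ⇒ (E)/R/R/R ⇒ (E/R)/R/R/R ⇒ (R/R)/R/R/R ⇒ (6/R)/R/R/R ⇒ (6/6)/R/R/R ⇒ (6/6)/6/R/R ⇒ (6/6)/6/6/R ⇒ (6/6)/6/6/6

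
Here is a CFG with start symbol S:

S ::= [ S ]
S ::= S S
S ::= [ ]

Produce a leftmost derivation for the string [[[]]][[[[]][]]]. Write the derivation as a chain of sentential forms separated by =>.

S => SS => [S]S => [[S]]S => [[[]]]S => [[[]]][S] => [[[]]][[S]] => [[[]]][[SS]] => [[[]]][[[S]S]] => [[[]]][[[[]]S]] => [[[]]][[[[]][]]]

S => SS   [S ::= S S]
SS => [S]S   [S ::= [ S ]]
[S]S => [[S]]S   [S ::= [ S ]]
[[S]]S => [[[]]]S   [S ::= [ ]]
[[[]]]S => [[[]]][S]   [S ::= [ S ]]
[[[]]][S] => [[[]]][[S]]   [S ::= [ S ]]
[[[]]][[S]] => [[[]]][[SS]]   [S ::= S S]
[[[]]][[SS]] => [[[]]][[[S]S]]   [S ::= [ S ]]
[[[]]][[[S]S]] => [[[]]][[[[]]S]]   [S ::= [ ]]
[[[]]][[[[]]S]] => [[[]]][[[[]][]]]   [S ::= [ ]]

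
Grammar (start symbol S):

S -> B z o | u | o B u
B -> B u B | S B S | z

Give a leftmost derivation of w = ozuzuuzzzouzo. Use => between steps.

S => Bzo => SBSzo => oBuBSzo => oBuBuBSzo => ozuBuBSzo => ozuzuBSzo => ozuzuSBSSzo => ozuzuuBSSzo => ozuzuuzSSzo => ozuzuuzBzoSzo => ozuzuuzzzoSzo => ozuzuuzzzouzo

S => Bzo   [S -> B z o]
Bzo => SBSzo   [B -> S B S]
SBSzo => oBuBSzo   [S -> o B u]
oBuBSzo => oBuBuBSzo   [B -> B u B]
oBuBuBSzo => ozuBuBSzo   [B -> z]
ozuBuBSzo => ozuzuBSzo   [B -> z]
ozuzuBSzo => ozuzuSBSSzo   [B -> S B S]
ozuzuSBSSzo => ozuzuuBSSzo   [S -> u]
ozuzuuBSSzo => ozuzuuzSSzo   [B -> z]
ozuzuuzSSzo => ozuzuuzBzoSzo   [S -> B z o]
ozuzuuzBzoSzo => ozuzuuzzzoSzo   [B -> z]
ozuzuuzzzoSzo => ozuzuuzzzouzo   [S -> u]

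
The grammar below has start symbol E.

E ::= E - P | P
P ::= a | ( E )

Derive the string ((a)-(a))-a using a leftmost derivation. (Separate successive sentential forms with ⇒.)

E ⇒ E-P ⇒ P-P ⇒ (E)-P ⇒ (E-P)-P ⇒ (P-P)-P ⇒ ((E)-P)-P ⇒ ((P)-P)-P ⇒ ((a)-P)-P ⇒ ((a)-(E))-P ⇒ ((a)-(P))-P ⇒ ((a)-(a))-P ⇒ ((a)-(a))-a

E ⇒ E-P   [E ::= E - P]
E-P ⇒ P-P   [E ::= P]
P-P ⇒ (E)-P   [P ::= ( E )]
(E)-P ⇒ (E-P)-P   [E ::= E - P]
(E-P)-P ⇒ (P-P)-P   [E ::= P]
(P-P)-P ⇒ ((E)-P)-P   [P ::= ( E )]
((E)-P)-P ⇒ ((P)-P)-P   [E ::= P]
((P)-P)-P ⇒ ((a)-P)-P   [P ::= a]
((a)-P)-P ⇒ ((a)-(E))-P   [P ::= ( E )]
((a)-(E))-P ⇒ ((a)-(P))-P   [E ::= P]
((a)-(P))-P ⇒ ((a)-(a))-P   [P ::= a]
((a)-(a))-P ⇒ ((a)-(a))-a   [P ::= a]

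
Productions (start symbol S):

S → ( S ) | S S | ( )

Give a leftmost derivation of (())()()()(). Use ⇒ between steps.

S ⇒ SS ⇒ SSS ⇒ SSSS ⇒ SSSSS ⇒ (S)SSSS ⇒ (())SSSS ⇒ (())()SSS ⇒ (())()()SS ⇒ (())()()()S ⇒ (())()()()()

S ⇒ SS   [S → S S]
SS ⇒ SSS   [S → S S]
SSS ⇒ SSSS   [S → S S]
SSSS ⇒ SSSSS   [S → S S]
SSSSS ⇒ (S)SSSS   [S → ( S )]
(S)SSSS ⇒ (())SSSS   [S → ( )]
(())SSSS ⇒ (())()SSS   [S → ( )]
(())()SSS ⇒ (())()()SS   [S → ( )]
(())()()SS ⇒ (())()()()S   [S → ( )]
(())()()()S ⇒ (())()()()()   [S → ( )]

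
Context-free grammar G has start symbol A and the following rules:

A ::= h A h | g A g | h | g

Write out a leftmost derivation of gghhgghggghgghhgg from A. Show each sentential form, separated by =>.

A => gAg => ggAgg => gghAhgg => gghhAhhgg => gghhgAghhgg => gghhggAgghhgg => gghhgghAhgghhgg => gghhgghgAghgghhgg => gghhgghggghgghhgg

A => gAg   [A ::= g A g]
gAg => ggAgg   [A ::= g A g]
ggAgg => gghAhgg   [A ::= h A h]
gghAhgg => gghhAhhgg   [A ::= h A h]
gghhAhhgg => gghhgAghhgg   [A ::= g A g]
gghhgAghhgg => gghhggAgghhgg   [A ::= g A g]
gghhggAgghhgg => gghhgghAhgghhgg   [A ::= h A h]
gghhgghAhgghhgg => gghhgghgAghgghhgg   [A ::= g A g]
gghhgghgAghgghhgg => gghhgghggghgghhgg   [A ::= g]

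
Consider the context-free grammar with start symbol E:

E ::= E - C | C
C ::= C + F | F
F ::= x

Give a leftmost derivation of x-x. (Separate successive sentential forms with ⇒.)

E⇒E-C⇒C-C⇒F-C⇒x-C⇒x-F⇒x-x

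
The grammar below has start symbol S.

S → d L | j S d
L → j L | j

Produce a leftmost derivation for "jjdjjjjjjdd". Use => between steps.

S => jSd => jjSdd => jjdLdd => jjdjLdd => jjdjjLdd => jjdjjjLdd => jjdjjjjLdd => jjdjjjjjLdd => jjdjjjjjjdd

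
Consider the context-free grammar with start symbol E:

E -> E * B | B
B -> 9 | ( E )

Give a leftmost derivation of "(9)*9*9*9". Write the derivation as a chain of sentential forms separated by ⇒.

E ⇒ E*B ⇒ E*B*B ⇒ E*B*B*B ⇒ B*B*B*B ⇒ (E)*B*B*B ⇒ (B)*B*B*B ⇒ (9)*B*B*B ⇒ (9)*9*B*B ⇒ (9)*9*9*B ⇒ (9)*9*9*9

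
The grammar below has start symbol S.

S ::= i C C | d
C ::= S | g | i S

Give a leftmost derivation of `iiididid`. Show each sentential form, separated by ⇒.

S⇒iCC⇒iSC⇒iiCCC⇒iiiSCC⇒iiidCC⇒iiidiSC⇒iiididC⇒iiididiS⇒iiididid

S ⇒ iCC   [S ::= i C C]
iCC ⇒ iSC   [C ::= S]
iSC ⇒ iiCCC   [S ::= i C C]
iiCCC ⇒ iiiSCC   [C ::= i S]
iiiSCC ⇒ iiidCC   [S ::= d]
iiidCC ⇒ iiidiSC   [C ::= i S]
iiidiSC ⇒ iiididC   [S ::= d]
iiididC ⇒ iiididiS   [C ::= i S]
iiididiS ⇒ iiididid   [S ::= d]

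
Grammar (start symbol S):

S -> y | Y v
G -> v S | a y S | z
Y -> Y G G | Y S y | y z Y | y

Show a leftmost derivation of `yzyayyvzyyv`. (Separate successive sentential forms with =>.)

S => Yv => YSyv => yzYSyv => yzYGGSyv => yzyGGSyv => yzyaySGSyv => yzyayYvGSyv => yzyayyvGSyv => yzyayyvzSyv => yzyayyvzyyv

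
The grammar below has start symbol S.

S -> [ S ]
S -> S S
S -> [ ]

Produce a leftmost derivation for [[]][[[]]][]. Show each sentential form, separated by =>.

S => SS   [S -> S S]
SS => [S]S   [S -> [ S ]]
[S]S => [[]]S   [S -> [ ]]
[[]]S => [[]]SS   [S -> S S]
[[]]SS => [[]][S]S   [S -> [ S ]]
[[]][S]S => [[]][[S]]S   [S -> [ S ]]
[[]][[S]]S => [[]][[[]]]S   [S -> [ ]]
[[]][[[]]]S => [[]][[[]]][]   [S -> [ ]]

S => SS => [S]S => [[]]S => [[]]SS => [[]][S]S => [[]][[S]]S => [[]][[[]]]S => [[]][[[]]][]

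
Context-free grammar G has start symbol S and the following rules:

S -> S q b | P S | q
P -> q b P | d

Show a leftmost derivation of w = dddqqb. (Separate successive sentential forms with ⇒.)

S⇒PS⇒dS⇒dPS⇒ddS⇒ddSqb⇒ddPSqb⇒dddSqb⇒dddqqb

S ⇒ PS   [S -> P S]
PS ⇒ dS   [P -> d]
dS ⇒ dPS   [S -> P S]
dPS ⇒ ddS   [P -> d]
ddS ⇒ ddSqb   [S -> S q b]
ddSqb ⇒ ddPSqb   [S -> P S]
ddPSqb ⇒ dddSqb   [P -> d]
dddSqb ⇒ dddqqb   [S -> q]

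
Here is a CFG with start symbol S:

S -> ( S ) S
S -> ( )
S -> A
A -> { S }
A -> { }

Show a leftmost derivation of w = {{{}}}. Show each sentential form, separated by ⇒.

S ⇒ A   [S -> A]
A ⇒ {S}   [A -> { S }]
{S} ⇒ {A}   [S -> A]
{A} ⇒ {{S}}   [A -> { S }]
{{S}} ⇒ {{A}}   [S -> A]
{{A}} ⇒ {{{}}}   [A -> { }]

S ⇒ A ⇒ {S} ⇒ {A} ⇒ {{S}} ⇒ {{A}} ⇒ {{{}}}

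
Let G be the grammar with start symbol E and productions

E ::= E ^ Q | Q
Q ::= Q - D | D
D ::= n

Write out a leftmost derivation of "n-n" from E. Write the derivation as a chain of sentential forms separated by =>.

E=>Q=>Q-D=>D-D=>n-D=>n-n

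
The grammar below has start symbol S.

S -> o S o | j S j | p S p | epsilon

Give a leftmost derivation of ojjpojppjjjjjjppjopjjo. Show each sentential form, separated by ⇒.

S ⇒ oSo ⇒ ojSjo ⇒ ojjSjjo ⇒ ojjpSpjjo ⇒ ojjpoSopjjo ⇒ ojjpojSjopjjo ⇒ ojjpojpSpjopjjo ⇒ ojjpojppSppjopjjo ⇒ ojjpojppjSjppjopjjo ⇒ ojjpojppjjSjjppjopjjo ⇒ ojjpojppjjjSjjjppjopjjo ⇒ ojjpojppjjjjjjppjopjjo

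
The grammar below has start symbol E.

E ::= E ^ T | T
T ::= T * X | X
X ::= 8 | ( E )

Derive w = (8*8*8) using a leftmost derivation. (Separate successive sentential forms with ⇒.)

E ⇒ T ⇒ X ⇒ (E) ⇒ (T) ⇒ (T*X) ⇒ (T*X*X) ⇒ (X*X*X) ⇒ (8*X*X) ⇒ (8*8*X) ⇒ (8*8*8)

E ⇒ T   [E ::= T]
T ⇒ X   [T ::= X]
X ⇒ (E)   [X ::= ( E )]
(E) ⇒ (T)   [E ::= T]
(T) ⇒ (T*X)   [T ::= T * X]
(T*X) ⇒ (T*X*X)   [T ::= T * X]
(T*X*X) ⇒ (X*X*X)   [T ::= X]
(X*X*X) ⇒ (8*X*X)   [X ::= 8]
(8*X*X) ⇒ (8*8*X)   [X ::= 8]
(8*8*X) ⇒ (8*8*8)   [X ::= 8]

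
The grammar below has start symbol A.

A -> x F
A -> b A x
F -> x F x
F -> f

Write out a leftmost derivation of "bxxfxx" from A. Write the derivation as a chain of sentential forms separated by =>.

A => bAx => bxFx => bxxFxx => bxxfxx

A => bAx   [A -> b A x]
bAx => bxFx   [A -> x F]
bxFx => bxxFxx   [F -> x F x]
bxxFxx => bxxfxx   [F -> f]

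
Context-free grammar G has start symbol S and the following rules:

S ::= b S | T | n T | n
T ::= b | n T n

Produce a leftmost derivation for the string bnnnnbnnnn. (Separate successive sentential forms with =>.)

S => bS   [S ::= b S]
bS => bT   [S ::= T]
bT => bnTn   [T ::= n T n]
bnTn => bnnTnn   [T ::= n T n]
bnnTnn => bnnnTnnn   [T ::= n T n]
bnnnTnnn => bnnnnTnnnn   [T ::= n T n]
bnnnnTnnnn => bnnnnbnnnn   [T ::= b]

S => bS => bT => bnTn => bnnTnn => bnnnTnnn => bnnnnTnnnn => bnnnnbnnnn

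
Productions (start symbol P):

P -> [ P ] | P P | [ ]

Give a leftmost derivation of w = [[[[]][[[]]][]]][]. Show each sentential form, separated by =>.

P => PP => [P]P => [[P]]P => [[PP]]P => [[PPP]]P => [[[P]PP]]P => [[[[]]PP]]P => [[[[]][P]P]]P => [[[[]][[P]]P]]P => [[[[]][[[]]]P]]P => [[[[]][[[]]][]]]P => [[[[]][[[]]][]]][]

P => PP   [P -> P P]
PP => [P]P   [P -> [ P ]]
[P]P => [[P]]P   [P -> [ P ]]
[[P]]P => [[PP]]P   [P -> P P]
[[PP]]P => [[PPP]]P   [P -> P P]
[[PPP]]P => [[[P]PP]]P   [P -> [ P ]]
[[[P]PP]]P => [[[[]]PP]]P   [P -> [ ]]
[[[[]]PP]]P => [[[[]][P]P]]P   [P -> [ P ]]
[[[[]][P]P]]P => [[[[]][[P]]P]]P   [P -> [ P ]]
[[[[]][[P]]P]]P => [[[[]][[[]]]P]]P   [P -> [ ]]
[[[[]][[[]]]P]]P => [[[[]][[[]]][]]]P   [P -> [ ]]
[[[[]][[[]]][]]]P => [[[[]][[[]]][]]][]   [P -> [ ]]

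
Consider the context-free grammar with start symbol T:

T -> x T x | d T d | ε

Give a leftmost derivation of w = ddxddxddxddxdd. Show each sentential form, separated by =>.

T => dTd   [T -> d T d]
dTd => ddTdd   [T -> d T d]
ddTdd => ddxTxdd   [T -> x T x]
ddxTxdd => ddxdTdxdd   [T -> d T d]
ddxdTdxdd => ddxddTddxdd   [T -> d T d]
ddxddTddxdd => ddxddxTxddxdd   [T -> x T x]
ddxddxTxddxdd => ddxddxdTdxddxdd   [T -> d T d]
ddxddxdTdxddxdd => ddxddxddxddxdd   [T -> ε]

T=>dTd=>ddTdd=>ddxTxdd=>ddxdTdxdd=>ddxddTddxdd=>ddxddxTxddxdd=>ddxddxdTdxddxdd=>ddxddxddxddxdd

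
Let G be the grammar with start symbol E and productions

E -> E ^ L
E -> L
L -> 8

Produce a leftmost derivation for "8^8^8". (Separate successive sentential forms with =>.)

E => E^L   [E -> E ^ L]
E^L => E^L^L   [E -> E ^ L]
E^L^L => L^L^L   [E -> L]
L^L^L => 8^L^L   [L -> 8]
8^L^L => 8^8^L   [L -> 8]
8^8^L => 8^8^8   [L -> 8]

E=>E^L=>E^L^L=>L^L^L=>8^L^L=>8^8^L=>8^8^8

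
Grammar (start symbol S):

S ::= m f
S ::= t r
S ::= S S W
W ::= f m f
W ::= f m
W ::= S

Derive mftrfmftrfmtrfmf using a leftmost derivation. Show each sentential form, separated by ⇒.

S ⇒ SSW   [S ::= S S W]
SSW ⇒ SSWSW   [S ::= S S W]
SSWSW ⇒ SSWSWSW   [S ::= S S W]
SSWSWSW ⇒ mfSWSWSW   [S ::= m f]
mfSWSWSW ⇒ mftrWSWSW   [S ::= t r]
mftrWSWSW ⇒ mftrfmfSWSW   [W ::= f m f]
mftrfmfSWSW ⇒ mftrfmftrWSW   [S ::= t r]
mftrfmftrWSW ⇒ mftrfmftrfmSW   [W ::= f m]
mftrfmftrfmSW ⇒ mftrfmftrfmtrW   [S ::= t r]
mftrfmftrfmtrW ⇒ mftrfmftrfmtrfmf   [W ::= f m f]

S ⇒ SSW ⇒ SSWSW ⇒ SSWSWSW ⇒ mfSWSWSW ⇒ mftrWSWSW ⇒ mftrfmfSWSW ⇒ mftrfmftrWSW ⇒ mftrfmftrfmSW ⇒ mftrfmftrfmtrW ⇒ mftrfmftrfmtrfmf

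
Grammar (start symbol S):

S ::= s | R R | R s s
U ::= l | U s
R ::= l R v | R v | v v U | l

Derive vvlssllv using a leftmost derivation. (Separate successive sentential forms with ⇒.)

S ⇒ RR   [S ::= R R]
RR ⇒ vvUR   [R ::= v v U]
vvUR ⇒ vvUsR   [U ::= U s]
vvUsR ⇒ vvUssR   [U ::= U s]
vvUssR ⇒ vvlssR   [U ::= l]
vvlssR ⇒ vvlsslRv   [R ::= l R v]
vvlsslRv ⇒ vvlssllv   [R ::= l]

S ⇒ RR ⇒ vvUR ⇒ vvUsR ⇒ vvUssR ⇒ vvlssR ⇒ vvlsslRv ⇒ vvlssllv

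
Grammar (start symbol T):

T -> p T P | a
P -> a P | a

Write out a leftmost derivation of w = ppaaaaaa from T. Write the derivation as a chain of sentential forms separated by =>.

T => pTP   [T -> p T P]
pTP => ppTPP   [T -> p T P]
ppTPP => ppaPP   [T -> a]
ppaPP => ppaaP   [P -> a]
ppaaP => ppaaaP   [P -> a P]
ppaaaP => ppaaaaP   [P -> a P]
ppaaaaP => ppaaaaaP   [P -> a P]
ppaaaaaP => ppaaaaaa   [P -> a]

T => pTP => ppTPP => ppaPP => ppaaP => ppaaaP => ppaaaaP => ppaaaaaP => ppaaaaaa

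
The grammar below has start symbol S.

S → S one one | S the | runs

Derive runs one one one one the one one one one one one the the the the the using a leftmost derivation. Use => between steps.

S => S the => S the the => S the the the => S the the the the => S the the the the the => S one one the the the the the => S one one one one the the the the the => S one one one one one one the the the the the => S the one one one one one one the the the the the => S one one the one one one one one one the the the the the => S one one one one the one one one one one one the the the the the => runs one one one one the one one one one one one the the the the the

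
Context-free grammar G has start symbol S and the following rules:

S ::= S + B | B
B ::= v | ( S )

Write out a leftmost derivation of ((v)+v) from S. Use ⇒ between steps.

S⇒B⇒(S)⇒(S+B)⇒(B+B)⇒((S)+B)⇒((B)+B)⇒((v)+B)⇒((v)+v)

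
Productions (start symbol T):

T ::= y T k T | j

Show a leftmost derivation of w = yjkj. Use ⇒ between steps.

T ⇒ yTkT ⇒ yjkT ⇒ yjkj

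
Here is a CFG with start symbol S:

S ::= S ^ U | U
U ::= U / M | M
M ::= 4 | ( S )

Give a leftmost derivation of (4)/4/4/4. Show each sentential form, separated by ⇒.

S ⇒ U ⇒ U/M ⇒ U/M/M ⇒ U/M/M/M ⇒ M/M/M/M ⇒ (S)/M/M/M ⇒ (U)/M/M/M ⇒ (M)/M/M/M ⇒ (4)/M/M/M ⇒ (4)/4/M/M ⇒ (4)/4/4/M ⇒ (4)/4/4/4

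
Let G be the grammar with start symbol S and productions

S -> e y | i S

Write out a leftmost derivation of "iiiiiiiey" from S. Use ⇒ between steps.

S ⇒ iS ⇒ iiS ⇒ iiiS ⇒ iiiiS ⇒ iiiiiS ⇒ iiiiiiS ⇒ iiiiiiiS ⇒ iiiiiiiey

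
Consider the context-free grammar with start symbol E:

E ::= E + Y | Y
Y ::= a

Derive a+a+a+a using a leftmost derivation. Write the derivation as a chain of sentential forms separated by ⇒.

E⇒E+Y⇒E+Y+Y⇒E+Y+Y+Y⇒Y+Y+Y+Y⇒a+Y+Y+Y⇒a+a+Y+Y⇒a+a+a+Y⇒a+a+a+a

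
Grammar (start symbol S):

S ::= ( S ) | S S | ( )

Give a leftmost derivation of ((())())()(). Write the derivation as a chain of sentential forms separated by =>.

S => SS => SSS => (S)SS => (SS)SS => ((S)S)SS => ((())S)SS => ((())())SS => ((())())()S => ((())())()()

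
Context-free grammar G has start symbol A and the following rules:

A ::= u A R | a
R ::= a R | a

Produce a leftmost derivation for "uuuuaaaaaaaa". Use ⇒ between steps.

A ⇒ uAR   [A ::= u A R]
uAR ⇒ uuARR   [A ::= u A R]
uuARR ⇒ uuuARRR   [A ::= u A R]
uuuARRR ⇒ uuuuARRRR   [A ::= u A R]
uuuuARRRR ⇒ uuuuaRRRR   [A ::= a]
uuuuaRRRR ⇒ uuuuaaRRRR   [R ::= a R]
uuuuaaRRRR ⇒ uuuuaaaRRRR   [R ::= a R]
uuuuaaaRRRR ⇒ uuuuaaaaRRRR   [R ::= a R]
uuuuaaaaRRRR ⇒ uuuuaaaaaRRR   [R ::= a]
uuuuaaaaaRRR ⇒ uuuuaaaaaaRR   [R ::= a]
uuuuaaaaaaRR ⇒ uuuuaaaaaaaR   [R ::= a]
uuuuaaaaaaaR ⇒ uuuuaaaaaaaa   [R ::= a]

A ⇒ uAR ⇒ uuARR ⇒ uuuARRR ⇒ uuuuARRRR ⇒ uuuuaRRRR ⇒ uuuuaaRRRR ⇒ uuuuaaaRRRR ⇒ uuuuaaaaRRRR ⇒ uuuuaaaaaRRR ⇒ uuuuaaaaaaRR ⇒ uuuuaaaaaaaR ⇒ uuuuaaaaaaaa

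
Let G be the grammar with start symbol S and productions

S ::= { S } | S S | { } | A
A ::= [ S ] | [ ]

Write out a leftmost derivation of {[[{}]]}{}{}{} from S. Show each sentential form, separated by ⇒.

S⇒SS⇒SSS⇒SSSS⇒{S}SSS⇒{A}SSS⇒{[S]}SSS⇒{[A]}SSS⇒{[[S]]}SSS⇒{[[{}]]}SSS⇒{[[{}]]}{}SS⇒{[[{}]]}{}{}S⇒{[[{}]]}{}{}{}

S ⇒ SS   [S ::= S S]
SS ⇒ SSS   [S ::= S S]
SSS ⇒ SSSS   [S ::= S S]
SSSS ⇒ {S}SSS   [S ::= { S }]
{S}SSS ⇒ {A}SSS   [S ::= A]
{A}SSS ⇒ {[S]}SSS   [A ::= [ S ]]
{[S]}SSS ⇒ {[A]}SSS   [S ::= A]
{[A]}SSS ⇒ {[[S]]}SSS   [A ::= [ S ]]
{[[S]]}SSS ⇒ {[[{}]]}SSS   [S ::= { }]
{[[{}]]}SSS ⇒ {[[{}]]}{}SS   [S ::= { }]
{[[{}]]}{}SS ⇒ {[[{}]]}{}{}S   [S ::= { }]
{[[{}]]}{}{}S ⇒ {[[{}]]}{}{}{}   [S ::= { }]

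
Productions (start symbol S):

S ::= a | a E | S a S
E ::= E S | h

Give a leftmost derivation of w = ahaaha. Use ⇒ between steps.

S ⇒ SaS   [S ::= S a S]
SaS ⇒ aEaS   [S ::= a E]
aEaS ⇒ ahaS   [E ::= h]
ahaS ⇒ ahaaE   [S ::= a E]
ahaaE ⇒ ahaaES   [E ::= E S]
ahaaES ⇒ ahaahS   [E ::= h]
ahaahS ⇒ ahaaha   [S ::= a]

S ⇒ SaS ⇒ aEaS ⇒ ahaS ⇒ ahaaE ⇒ ahaaES ⇒ ahaahS ⇒ ahaaha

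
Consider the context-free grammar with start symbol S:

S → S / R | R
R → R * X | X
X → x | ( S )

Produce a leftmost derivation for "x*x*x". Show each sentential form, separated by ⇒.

S⇒R⇒R*X⇒R*X*X⇒X*X*X⇒x*X*X⇒x*x*X⇒x*x*x

S ⇒ R   [S → R]
R ⇒ R*X   [R → R * X]
R*X ⇒ R*X*X   [R → R * X]
R*X*X ⇒ X*X*X   [R → X]
X*X*X ⇒ x*X*X   [X → x]
x*X*X ⇒ x*x*X   [X → x]
x*x*X ⇒ x*x*x   [X → x]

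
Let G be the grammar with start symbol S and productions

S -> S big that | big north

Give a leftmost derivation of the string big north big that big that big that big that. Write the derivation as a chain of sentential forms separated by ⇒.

S ⇒ S big that ⇒ S big that big that ⇒ S big that big that big that ⇒ S big that big that big that big that ⇒ big north big that big that big that big that

S ⇒ S big that   [S -> S big that]
S big that ⇒ S big that big that   [S -> S big that]
S big that big that ⇒ S big that big that big that   [S -> S big that]
S big that big that big that ⇒ S big that big that big that big that   [S -> S big that]
S big that big that big that big that ⇒ big north big that big that big that big that   [S -> big north]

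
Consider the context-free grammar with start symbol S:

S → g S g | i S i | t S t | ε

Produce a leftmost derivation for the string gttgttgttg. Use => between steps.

S => gSg => gtStg => gttSttg => gttgSgttg => gttgtStgttg => gttgttgttg

S => gSg   [S → g S g]
gSg => gtStg   [S → t S t]
gtStg => gttSttg   [S → t S t]
gttSttg => gttgSgttg   [S → g S g]
gttgSgttg => gttgtStgttg   [S → t S t]
gttgtStgttg => gttgttgttg   [S → ε]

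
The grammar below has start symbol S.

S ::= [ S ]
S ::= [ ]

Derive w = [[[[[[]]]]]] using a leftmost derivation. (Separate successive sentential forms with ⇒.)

S⇒[S]⇒[[S]]⇒[[[S]]]⇒[[[[S]]]]⇒[[[[[S]]]]]⇒[[[[[[]]]]]]

S ⇒ [S]   [S ::= [ S ]]
[S] ⇒ [[S]]   [S ::= [ S ]]
[[S]] ⇒ [[[S]]]   [S ::= [ S ]]
[[[S]]] ⇒ [[[[S]]]]   [S ::= [ S ]]
[[[[S]]]] ⇒ [[[[[S]]]]]   [S ::= [ S ]]
[[[[[S]]]]] ⇒ [[[[[[]]]]]]   [S ::= [ ]]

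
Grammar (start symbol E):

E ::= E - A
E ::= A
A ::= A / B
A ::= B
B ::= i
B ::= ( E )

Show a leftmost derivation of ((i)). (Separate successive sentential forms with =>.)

E=>A=>B=>(E)=>(A)=>(B)=>((E))=>((A))=>((B))=>((i))

E => A   [E ::= A]
A => B   [A ::= B]
B => (E)   [B ::= ( E )]
(E) => (A)   [E ::= A]
(A) => (B)   [A ::= B]
(B) => ((E))   [B ::= ( E )]
((E)) => ((A))   [E ::= A]
((A)) => ((B))   [A ::= B]
((B)) => ((i))   [B ::= i]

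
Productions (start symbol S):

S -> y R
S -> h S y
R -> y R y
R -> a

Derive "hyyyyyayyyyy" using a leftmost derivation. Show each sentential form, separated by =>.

S => hSy => hyRy => hyyRyy => hyyyRyyy => hyyyyRyyyy => hyyyyyRyyyyy => hyyyyyayyyyy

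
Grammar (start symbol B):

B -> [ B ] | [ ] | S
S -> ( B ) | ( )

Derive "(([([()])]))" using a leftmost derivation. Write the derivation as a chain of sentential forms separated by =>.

B => S => (B) => (S) => ((B)) => (([B])) => (([S])) => (([(B)])) => (([([B])])) => (([([S])])) => (([([()])]))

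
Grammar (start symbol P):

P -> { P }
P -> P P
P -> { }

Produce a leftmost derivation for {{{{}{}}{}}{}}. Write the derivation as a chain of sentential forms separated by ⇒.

P⇒{P}⇒{PP}⇒{{P}P}⇒{{PP}P}⇒{{{P}P}P}⇒{{{PP}P}P}⇒{{{{}P}P}P}⇒{{{{}{}}P}P}⇒{{{{}{}}{}}P}⇒{{{{}{}}{}}{}}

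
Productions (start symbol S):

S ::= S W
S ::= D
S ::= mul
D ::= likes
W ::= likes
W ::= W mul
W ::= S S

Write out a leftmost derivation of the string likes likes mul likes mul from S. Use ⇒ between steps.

S ⇒ S W ⇒ D W ⇒ likes W ⇒ likes W mul ⇒ likes S S mul ⇒ likes D S mul ⇒ likes likes S mul ⇒ likes likes S W mul ⇒ likes likes mul W mul ⇒ likes likes mul likes mul

S ⇒ S W   [S ::= S W]
S W ⇒ D W   [S ::= D]
D W ⇒ likes W   [D ::= likes]
likes W ⇒ likes W mul   [W ::= W mul]
likes W mul ⇒ likes S S mul   [W ::= S S]
likes S S mul ⇒ likes D S mul   [S ::= D]
likes D S mul ⇒ likes likes S mul   [D ::= likes]
likes likes S mul ⇒ likes likes S W mul   [S ::= S W]
likes likes S W mul ⇒ likes likes mul W mul   [S ::= mul]
likes likes mul W mul ⇒ likes likes mul likes mul   [W ::= likes]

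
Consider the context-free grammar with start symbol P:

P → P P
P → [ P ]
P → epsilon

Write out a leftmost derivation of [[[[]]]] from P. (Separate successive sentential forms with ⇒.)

P⇒PP⇒PPP⇒[P]PP⇒[[P]]PP⇒[[[P]]]PP⇒[[[[P]]]]PP⇒[[[[]]]]PP⇒[[[[]]]]P⇒[[[[]]]]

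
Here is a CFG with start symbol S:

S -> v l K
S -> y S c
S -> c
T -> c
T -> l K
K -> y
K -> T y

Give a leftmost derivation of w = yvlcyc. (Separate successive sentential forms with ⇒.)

S ⇒ ySc   [S -> y S c]
ySc ⇒ yvlKc   [S -> v l K]
yvlKc ⇒ yvlTyc   [K -> T y]
yvlTyc ⇒ yvlcyc   [T -> c]

S ⇒ ySc ⇒ yvlKc ⇒ yvlTyc ⇒ yvlcyc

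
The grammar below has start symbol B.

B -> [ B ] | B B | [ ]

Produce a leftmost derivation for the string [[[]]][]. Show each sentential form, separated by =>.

B => BB => [B]B => [[B]]B => [[[]]]B => [[[]]][]

B => BB   [B -> B B]
BB => [B]B   [B -> [ B ]]
[B]B => [[B]]B   [B -> [ B ]]
[[B]]B => [[[]]]B   [B -> [ ]]
[[[]]]B => [[[]]][]   [B -> [ ]]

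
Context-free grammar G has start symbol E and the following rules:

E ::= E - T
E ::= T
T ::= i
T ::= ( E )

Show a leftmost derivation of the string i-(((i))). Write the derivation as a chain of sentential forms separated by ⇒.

E ⇒ E-T   [E ::= E - T]
E-T ⇒ T-T   [E ::= T]
T-T ⇒ i-T   [T ::= i]
i-T ⇒ i-(E)   [T ::= ( E )]
i-(E) ⇒ i-(T)   [E ::= T]
i-(T) ⇒ i-((E))   [T ::= ( E )]
i-((E)) ⇒ i-((T))   [E ::= T]
i-((T)) ⇒ i-(((E)))   [T ::= ( E )]
i-(((E))) ⇒ i-(((T)))   [E ::= T]
i-(((T))) ⇒ i-(((i)))   [T ::= i]

E ⇒ E-T ⇒ T-T ⇒ i-T ⇒ i-(E) ⇒ i-(T) ⇒ i-((E)) ⇒ i-((T)) ⇒ i-(((E))) ⇒ i-(((T))) ⇒ i-(((i)))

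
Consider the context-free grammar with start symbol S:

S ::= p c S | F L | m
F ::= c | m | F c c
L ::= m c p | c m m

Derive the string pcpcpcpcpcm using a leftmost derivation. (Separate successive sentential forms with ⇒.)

S⇒pcS⇒pcpcS⇒pcpcpcS⇒pcpcpcpcS⇒pcpcpcpcpcS⇒pcpcpcpcpcm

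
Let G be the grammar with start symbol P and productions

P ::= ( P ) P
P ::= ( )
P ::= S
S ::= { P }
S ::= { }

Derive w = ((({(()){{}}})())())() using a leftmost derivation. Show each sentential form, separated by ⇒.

P ⇒ (P)P   [P ::= ( P ) P]
(P)P ⇒ ((P)P)P   [P ::= ( P ) P]
((P)P)P ⇒ (((P)P)P)P   [P ::= ( P ) P]
(((P)P)P)P ⇒ (((S)P)P)P   [P ::= S]
(((S)P)P)P ⇒ ((({P})P)P)P   [S ::= { P }]
((({P})P)P)P ⇒ ((({(P)P})P)P)P   [P ::= ( P ) P]
((({(P)P})P)P)P ⇒ ((({(())P})P)P)P   [P ::= ( )]
((({(())P})P)P)P ⇒ ((({(())S})P)P)P   [P ::= S]
((({(())S})P)P)P ⇒ ((({(()){P}})P)P)P   [S ::= { P }]
((({(()){P}})P)P)P ⇒ ((({(()){S}})P)P)P   [P ::= S]
((({(()){S}})P)P)P ⇒ ((({(()){{}}})P)P)P   [S ::= { }]
((({(()){{}}})P)P)P ⇒ ((({(()){{}}})())P)P   [P ::= ( )]
((({(()){{}}})())P)P ⇒ ((({(()){{}}})())())P   [P ::= ( )]
((({(()){{}}})())())P ⇒ ((({(()){{}}})())())()   [P ::= ( )]

P ⇒ (P)P ⇒ ((P)P)P ⇒ (((P)P)P)P ⇒ (((S)P)P)P ⇒ ((({P})P)P)P ⇒ ((({(P)P})P)P)P ⇒ ((({(())P})P)P)P ⇒ ((({(())S})P)P)P ⇒ ((({(()){P}})P)P)P ⇒ ((({(()){S}})P)P)P ⇒ ((({(()){{}}})P)P)P ⇒ ((({(()){{}}})())P)P ⇒ ((({(()){{}}})())())P ⇒ ((({(()){{}}})())())()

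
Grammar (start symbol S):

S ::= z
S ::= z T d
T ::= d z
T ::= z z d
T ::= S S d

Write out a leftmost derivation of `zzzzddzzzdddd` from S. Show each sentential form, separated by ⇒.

S ⇒ zTd ⇒ zSSdd ⇒ zzTdSdd ⇒ zzzzddSdd ⇒ zzzzddzTddd ⇒ zzzzddzSSdddd ⇒ zzzzddzzSdddd ⇒ zzzzddzzzdddd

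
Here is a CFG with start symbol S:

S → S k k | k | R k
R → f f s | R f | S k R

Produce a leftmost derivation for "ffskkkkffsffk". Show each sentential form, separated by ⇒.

S ⇒ Rk   [S → R k]
Rk ⇒ Rfk   [R → R f]
Rfk ⇒ Rffk   [R → R f]
Rffk ⇒ SkRffk   [R → S k R]
SkRffk ⇒ SkkkRffk   [S → S k k]
SkkkRffk ⇒ RkkkkRffk   [S → R k]
RkkkkRffk ⇒ ffskkkkRffk   [R → f f s]
ffskkkkRffk ⇒ ffskkkkffsffk   [R → f f s]

S⇒Rk⇒Rfk⇒Rffk⇒SkRffk⇒SkkkRffk⇒RkkkkRffk⇒ffskkkkRffk⇒ffskkkkffsffk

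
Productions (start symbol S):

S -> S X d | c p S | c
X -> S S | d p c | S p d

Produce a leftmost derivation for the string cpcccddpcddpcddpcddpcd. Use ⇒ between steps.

S ⇒ SXd ⇒ SXdXd ⇒ SXdXdXd ⇒ SXdXdXdXd ⇒ cpSXdXdXdXd ⇒ cpSXdXdXdXdXd ⇒ cpcXdXdXdXdXd ⇒ cpcSSdXdXdXdXd ⇒ cpccSdXdXdXdXd ⇒ cpcccdXdXdXdXd ⇒ cpcccddpcdXdXdXd ⇒ cpcccddpcddpcdXdXd ⇒ cpcccddpcddpcddpcdXd ⇒ cpcccddpcddpcddpcddpcd

S ⇒ SXd   [S -> S X d]
SXd ⇒ SXdXd   [S -> S X d]
SXdXd ⇒ SXdXdXd   [S -> S X d]
SXdXdXd ⇒ SXdXdXdXd   [S -> S X d]
SXdXdXdXd ⇒ cpSXdXdXdXd   [S -> c p S]
cpSXdXdXdXd ⇒ cpSXdXdXdXdXd   [S -> S X d]
cpSXdXdXdXdXd ⇒ cpcXdXdXdXdXd   [S -> c]
cpcXdXdXdXdXd ⇒ cpcSSdXdXdXdXd   [X -> S S]
cpcSSdXdXdXdXd ⇒ cpccSdXdXdXdXd   [S -> c]
cpccSdXdXdXdXd ⇒ cpcccdXdXdXdXd   [S -> c]
cpcccdXdXdXdXd ⇒ cpcccddpcdXdXdXd   [X -> d p c]
cpcccddpcdXdXdXd ⇒ cpcccddpcddpcdXdXd   [X -> d p c]
cpcccddpcddpcdXdXd ⇒ cpcccddpcddpcddpcdXd   [X -> d p c]
cpcccddpcddpcddpcdXd ⇒ cpcccddpcddpcddpcddpcd   [X -> d p c]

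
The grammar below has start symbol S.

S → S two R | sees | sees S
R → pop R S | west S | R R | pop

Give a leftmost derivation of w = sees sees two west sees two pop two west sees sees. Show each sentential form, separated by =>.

S => sees S   [S → sees S]
sees S => sees S two R   [S → S two R]
sees S two R => sees S two R two R   [S → S two R]
sees S two R two R => sees S two R two R two R   [S → S two R]
sees S two R two R two R => sees sees two R two R two R   [S → sees]
sees sees two R two R two R => sees sees two west S two R two R   [R → west S]
sees sees two west S two R two R => sees sees two west sees two R two R   [S → sees]
sees sees two west sees two R two R => sees sees two west sees two pop two R   [R → pop]
sees sees two west sees two pop two R => sees sees two west sees two pop two west S   [R → west S]
sees sees two west sees two pop two west S => sees sees two west sees two pop two west sees S   [S → sees S]
sees sees two west sees two pop two west sees S => sees sees two west sees two pop two west sees sees   [S → sees]

S => sees S => sees S two R => sees S two R two R => sees S two R two R two R => sees sees two R two R two R => sees sees two west S two R two R => sees sees two west sees two R two R => sees sees two west sees two pop two R => sees sees two west sees two pop two west S => sees sees two west sees two pop two west sees S => sees sees two west sees two pop two west sees sees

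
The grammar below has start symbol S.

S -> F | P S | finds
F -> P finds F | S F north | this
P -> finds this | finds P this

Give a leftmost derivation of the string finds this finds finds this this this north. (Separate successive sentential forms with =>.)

S => F   [S -> F]
F => P finds F   [F -> P finds F]
P finds F => finds this finds F   [P -> finds this]
finds this finds F => finds this finds S F north   [F -> S F north]
finds this finds S F north => finds this finds P S F north   [S -> P S]
finds this finds P S F north => finds this finds finds this S F north   [P -> finds this]
finds this finds finds this S F north => finds this finds finds this F F north   [S -> F]
finds this finds finds this F F north => finds this finds finds this this F north   [F -> this]
finds this finds finds this this F north => finds this finds finds this this this north   [F -> this]

S => F => P finds F => finds this finds F => finds this finds S F north => finds this finds P S F north => finds this finds finds this S F north => finds this finds finds this F F north => finds this finds finds this this F north => finds this finds finds this this this north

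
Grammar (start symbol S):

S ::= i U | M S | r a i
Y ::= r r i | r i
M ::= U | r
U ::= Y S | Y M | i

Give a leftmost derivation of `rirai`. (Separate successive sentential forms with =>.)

S => MS   [S ::= M S]
MS => rS   [M ::= r]
rS => rMS   [S ::= M S]
rMS => rUS   [M ::= U]
rUS => riS   [U ::= i]
riS => rirai   [S ::= r a i]

S=>MS=>rS=>rMS=>rUS=>riS=>rirai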